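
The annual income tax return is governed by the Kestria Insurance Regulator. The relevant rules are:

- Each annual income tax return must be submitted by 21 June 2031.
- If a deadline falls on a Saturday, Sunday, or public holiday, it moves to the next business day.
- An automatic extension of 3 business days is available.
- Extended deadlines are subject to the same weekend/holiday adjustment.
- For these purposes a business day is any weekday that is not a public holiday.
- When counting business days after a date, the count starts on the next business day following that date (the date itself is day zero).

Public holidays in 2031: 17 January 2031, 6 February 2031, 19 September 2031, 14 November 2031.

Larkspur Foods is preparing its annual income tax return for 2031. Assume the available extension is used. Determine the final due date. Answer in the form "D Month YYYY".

The statutory due date is 21 June 2031.
21 June 2031 is a Saturday, so it moves to the next business day, 23 June 2031 (Monday).
Counting 3 further business days from 23 June 2031 reaches 26 June 2031.
Since 26 June 2031 is a Thursday and not a holiday, the date is unchanged.
So the filing is due 26 June 2031.

26 June 2031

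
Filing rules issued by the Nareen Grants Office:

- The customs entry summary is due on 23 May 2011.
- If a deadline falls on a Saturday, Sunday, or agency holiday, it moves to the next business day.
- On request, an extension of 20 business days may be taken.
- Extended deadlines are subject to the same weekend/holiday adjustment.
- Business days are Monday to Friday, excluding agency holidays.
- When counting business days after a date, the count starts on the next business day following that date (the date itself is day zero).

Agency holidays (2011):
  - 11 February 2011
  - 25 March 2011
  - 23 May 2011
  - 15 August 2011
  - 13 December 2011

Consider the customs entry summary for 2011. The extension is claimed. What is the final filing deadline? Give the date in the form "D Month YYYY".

The stated deadline is 23 May 2011.
23 May 2011 falls on a listed holiday. Rolling to the next business day gives 24 May 2011, a Tuesday.
The 20-business-day extension runs from 24 May 2011 to 21 June 2011.
Since 21 June 2011 is a Tuesday and not a holiday, the date is unchanged.
Deadline: 21 June 2011.

21 June 2011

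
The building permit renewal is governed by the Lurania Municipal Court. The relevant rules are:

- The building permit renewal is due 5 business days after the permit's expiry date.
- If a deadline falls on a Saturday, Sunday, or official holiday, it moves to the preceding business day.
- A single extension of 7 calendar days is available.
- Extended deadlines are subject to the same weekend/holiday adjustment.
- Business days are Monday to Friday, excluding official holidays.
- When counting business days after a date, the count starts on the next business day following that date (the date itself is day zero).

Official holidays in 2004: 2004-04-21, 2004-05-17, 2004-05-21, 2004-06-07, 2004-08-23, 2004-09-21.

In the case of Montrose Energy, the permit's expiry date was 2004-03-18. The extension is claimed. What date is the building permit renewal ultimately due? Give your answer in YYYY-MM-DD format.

2004-04-01

Counting 5 business days after 2004-03-18 (skipping weekends and listed holidays) reaches 2004-03-25.
2004-03-25 is a Thursday and not a listed holiday, so it stands.
Applying the 7-calendar-day extension: 2004-03-25 + 7 days = 2004-04-01.
2004-04-01 (Thursday) is already a business day.
Deadline: 2004-04-01.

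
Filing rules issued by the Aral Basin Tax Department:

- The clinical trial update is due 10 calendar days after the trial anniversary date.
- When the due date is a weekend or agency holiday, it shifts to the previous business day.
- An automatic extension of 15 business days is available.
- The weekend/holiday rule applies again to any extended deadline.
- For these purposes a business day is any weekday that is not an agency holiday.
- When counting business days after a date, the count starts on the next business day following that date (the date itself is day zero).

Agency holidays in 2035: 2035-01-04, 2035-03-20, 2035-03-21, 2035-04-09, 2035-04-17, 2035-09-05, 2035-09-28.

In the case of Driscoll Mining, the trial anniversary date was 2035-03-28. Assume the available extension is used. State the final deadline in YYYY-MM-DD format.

10 calendar days after 2035-03-28 is 2035-04-07.
2035-04-07 falls on a Saturday. Rolling to the preceding business day gives 2035-04-06, a Friday.
The 15-business-day extension runs from 2035-04-06 to 2035-05-01.
2035-05-01 is a Tuesday and not a listed holiday, so it stands.
Deadline: 2035-05-01.

2035-05-01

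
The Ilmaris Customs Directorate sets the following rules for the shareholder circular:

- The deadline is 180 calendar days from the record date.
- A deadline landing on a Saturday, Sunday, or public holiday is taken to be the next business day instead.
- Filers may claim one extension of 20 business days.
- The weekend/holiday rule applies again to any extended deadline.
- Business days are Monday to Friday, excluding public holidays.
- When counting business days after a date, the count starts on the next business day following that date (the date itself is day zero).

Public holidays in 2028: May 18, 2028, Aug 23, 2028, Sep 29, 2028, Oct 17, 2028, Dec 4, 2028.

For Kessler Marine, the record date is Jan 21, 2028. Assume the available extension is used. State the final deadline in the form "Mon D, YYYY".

Aug 16, 2028

180 calendar days after Jan 21, 2028 is Jul 19, 2028.
Jul 19, 2028 (Wednesday) is already a business day.
Counting 20 further business days from Jul 19, 2028 reaches Aug 16, 2028.
Aug 16, 2028 falls on a Wednesday, which is a business day, so no adjustment is needed.
So the filing is due Aug 16, 2028.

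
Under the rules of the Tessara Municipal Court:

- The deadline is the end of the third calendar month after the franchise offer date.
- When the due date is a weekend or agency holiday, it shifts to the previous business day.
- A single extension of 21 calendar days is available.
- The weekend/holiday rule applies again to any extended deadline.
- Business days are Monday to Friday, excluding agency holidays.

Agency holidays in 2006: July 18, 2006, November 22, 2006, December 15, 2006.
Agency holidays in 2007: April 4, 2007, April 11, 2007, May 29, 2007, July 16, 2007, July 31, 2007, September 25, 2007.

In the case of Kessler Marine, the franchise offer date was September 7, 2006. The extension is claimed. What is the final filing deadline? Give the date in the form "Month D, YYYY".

The third month after September 7, 2006 is December 2006, whose last day is December 31, 2006.
Because December 31, 2006 is a Sunday, the deadline becomes December 29, 2006 (Friday).
The 21-calendar-day extension moves the deadline from December 29, 2006 to January 19, 2007.
January 19, 2007 falls on a Friday, which is a business day, so no adjustment is needed.
The final due date is January 19, 2007.

January 19, 2007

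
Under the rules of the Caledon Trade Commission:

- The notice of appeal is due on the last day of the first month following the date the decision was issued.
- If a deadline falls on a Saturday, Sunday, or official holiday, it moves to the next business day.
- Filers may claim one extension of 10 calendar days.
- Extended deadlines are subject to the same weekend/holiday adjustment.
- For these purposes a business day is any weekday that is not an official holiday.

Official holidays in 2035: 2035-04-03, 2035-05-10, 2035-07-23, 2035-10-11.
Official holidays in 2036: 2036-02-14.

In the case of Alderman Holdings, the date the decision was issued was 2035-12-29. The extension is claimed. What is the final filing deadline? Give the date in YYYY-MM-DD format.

2036-02-11

The first month after 2035-12-29 is January 2036, whose last day is 2036-01-31.
2036-01-31 falls on a Thursday, which is a business day, so no adjustment is needed.
The 10-calendar-day extension moves the deadline from 2036-01-31 to 2036-02-10.
2036-02-10 falls on a Sunday. Rolling to the next business day gives 2036-02-11, a Monday.
The final due date is 2036-02-11.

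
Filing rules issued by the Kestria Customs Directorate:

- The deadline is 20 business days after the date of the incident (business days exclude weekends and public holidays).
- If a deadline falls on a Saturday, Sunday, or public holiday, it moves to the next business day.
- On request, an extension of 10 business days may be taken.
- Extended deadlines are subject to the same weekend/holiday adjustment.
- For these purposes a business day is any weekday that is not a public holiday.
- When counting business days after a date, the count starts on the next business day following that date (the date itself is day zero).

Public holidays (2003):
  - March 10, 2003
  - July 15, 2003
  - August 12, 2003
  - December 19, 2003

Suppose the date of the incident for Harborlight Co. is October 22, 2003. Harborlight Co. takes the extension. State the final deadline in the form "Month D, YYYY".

Starting the day after October 22, 2003 and counting 20 business days lands on November 19, 2003.
November 19, 2003 falls on a Wednesday, which is a business day, so no adjustment is needed.
The 10-business-day extension runs from November 19, 2003 to December 3, 2003.
December 3, 2003 (Wednesday) is already a business day.
The final due date is December 3, 2003.

December 3, 2003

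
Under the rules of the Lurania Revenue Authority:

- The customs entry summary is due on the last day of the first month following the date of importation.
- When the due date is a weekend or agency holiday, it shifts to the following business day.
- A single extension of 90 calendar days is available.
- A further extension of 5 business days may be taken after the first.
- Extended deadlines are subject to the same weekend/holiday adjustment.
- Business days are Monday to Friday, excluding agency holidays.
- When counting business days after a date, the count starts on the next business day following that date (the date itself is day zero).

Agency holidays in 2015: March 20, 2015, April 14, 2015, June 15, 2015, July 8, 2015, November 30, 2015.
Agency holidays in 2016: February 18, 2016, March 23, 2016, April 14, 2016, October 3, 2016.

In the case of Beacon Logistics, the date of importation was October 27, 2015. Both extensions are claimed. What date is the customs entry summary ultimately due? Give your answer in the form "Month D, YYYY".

March 7, 2016

1 month after October 27, 2015 is November 2015; that month ends on November 30, 2015.
November 30, 2015 is a listed holiday; the next business day is December 1, 2015 (Tuesday).
Applying the 90-calendar-day extension: December 1, 2015 + 90 days = February 29, 2016.
February 29, 2016 falls on a Monday, which is a business day, so no adjustment is needed.
Counting 5 further business days from February 29, 2016 reaches March 7, 2016.
Since March 7, 2016 is a Monday and not a holiday, the date is unchanged.
So the filing is due March 7, 2016.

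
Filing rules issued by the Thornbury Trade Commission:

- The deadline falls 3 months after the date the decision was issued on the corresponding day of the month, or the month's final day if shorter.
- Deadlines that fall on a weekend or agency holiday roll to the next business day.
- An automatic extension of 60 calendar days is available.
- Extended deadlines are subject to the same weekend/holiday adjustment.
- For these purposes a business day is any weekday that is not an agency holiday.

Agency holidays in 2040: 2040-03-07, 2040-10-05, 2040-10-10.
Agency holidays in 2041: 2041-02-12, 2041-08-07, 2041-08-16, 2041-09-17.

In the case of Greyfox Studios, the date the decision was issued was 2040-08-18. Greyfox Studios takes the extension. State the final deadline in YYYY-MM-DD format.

2041-01-18

3 months from 2040-08-18 is 2040-11-18.
2040-11-18 is a Sunday, so it moves to the next business day, 2040-11-19 (Monday).
Add the 60 calendar-day extension to 2040-11-19: 2041-01-18.
Since 2041-01-18 is a Friday and not a holiday, the date is unchanged.
Final deadline: 2041-01-18.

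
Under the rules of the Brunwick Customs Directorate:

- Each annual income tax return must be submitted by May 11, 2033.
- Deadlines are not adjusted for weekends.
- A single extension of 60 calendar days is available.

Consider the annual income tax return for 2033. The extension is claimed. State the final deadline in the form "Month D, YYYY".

The stated deadline is May 11, 2033.
No adjustment is made for weekends or holidays, so May 11, 2033 stands.
The 60-calendar-day extension moves the deadline from May 11, 2033 to July 10, 2033.
No adjustment is made for weekends or holidays, so July 10, 2033 stands.
So the filing is due July 10, 2033.

July 10, 2033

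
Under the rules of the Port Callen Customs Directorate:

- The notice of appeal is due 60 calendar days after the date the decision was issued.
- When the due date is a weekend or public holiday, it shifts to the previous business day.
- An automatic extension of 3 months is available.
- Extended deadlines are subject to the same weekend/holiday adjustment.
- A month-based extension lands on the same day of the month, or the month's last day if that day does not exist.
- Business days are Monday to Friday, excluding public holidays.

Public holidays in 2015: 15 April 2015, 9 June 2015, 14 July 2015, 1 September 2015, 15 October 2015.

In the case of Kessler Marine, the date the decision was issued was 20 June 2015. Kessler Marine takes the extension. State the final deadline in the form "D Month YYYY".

19 November 2015

Adding 60 calendar days to 20 June 2015 gives 19 August 2015.
19 August 2015 is a Wednesday and not a listed holiday, so it stands.
Applying the 3 months extension: 3 months after 19 August 2015 is 19 November 2015.
19 November 2015 (Thursday) is already a business day.
Final deadline: 19 November 2015.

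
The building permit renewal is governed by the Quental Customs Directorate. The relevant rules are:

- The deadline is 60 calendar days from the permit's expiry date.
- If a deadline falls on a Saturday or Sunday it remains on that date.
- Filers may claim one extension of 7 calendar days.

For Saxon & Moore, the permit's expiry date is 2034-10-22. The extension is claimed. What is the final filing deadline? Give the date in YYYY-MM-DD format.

Trigger date 2034-10-22 + 60 calendar days = 2034-12-21.
No adjustment is made for weekends or holidays, so 2034-12-21 stands.
The 7-calendar-day extension moves the deadline from 2034-12-21 to 2034-12-28.
2034-12-28 falls on a Thursday. The rules make no weekend/holiday allowance, so it remains 2034-12-28.
Final deadline: 2034-12-28.

2034-12-28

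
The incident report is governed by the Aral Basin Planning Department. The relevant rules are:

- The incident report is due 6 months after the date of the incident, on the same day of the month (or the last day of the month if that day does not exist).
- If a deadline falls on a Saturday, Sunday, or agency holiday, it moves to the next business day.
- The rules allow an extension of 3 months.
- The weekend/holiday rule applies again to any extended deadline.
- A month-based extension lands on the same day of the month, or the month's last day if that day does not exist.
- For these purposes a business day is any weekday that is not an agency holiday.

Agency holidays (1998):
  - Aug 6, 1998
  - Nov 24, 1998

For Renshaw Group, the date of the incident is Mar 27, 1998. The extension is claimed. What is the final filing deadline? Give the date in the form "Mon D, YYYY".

6 months after Mar 27, 1998, on the same day of the month, is Sep 27, 1998.
Sep 27, 1998 falls on a Sunday. Rolling to the next business day gives Sep 28, 1998, a Monday.
Add 3 months to Sep 28, 1998: Dec 28, 1998.
Dec 28, 1998 (Monday) is already a business day.
Final deadline: Dec 28, 1998.

Dec 28, 1998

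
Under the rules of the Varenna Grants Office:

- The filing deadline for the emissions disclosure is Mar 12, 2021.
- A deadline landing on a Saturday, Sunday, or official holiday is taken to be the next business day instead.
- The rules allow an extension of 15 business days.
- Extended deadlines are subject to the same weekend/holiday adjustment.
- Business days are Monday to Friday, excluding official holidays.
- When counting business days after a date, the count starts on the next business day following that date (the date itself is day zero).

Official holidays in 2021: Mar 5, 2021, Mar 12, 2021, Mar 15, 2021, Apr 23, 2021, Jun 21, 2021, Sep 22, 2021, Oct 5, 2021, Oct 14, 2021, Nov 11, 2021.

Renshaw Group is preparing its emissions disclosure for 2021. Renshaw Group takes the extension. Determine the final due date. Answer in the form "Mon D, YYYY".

Apr 6, 2021

The stated deadline is Mar 12, 2021.
Mar 12, 2021 is a listed holiday; the next business day is Mar 16, 2021 (Tuesday).
The 15-business-day extension runs from Mar 16, 2021 to Apr 6, 2021.
Apr 6, 2021 (Tuesday) is already a business day.
So the filing is due Apr 6, 2021.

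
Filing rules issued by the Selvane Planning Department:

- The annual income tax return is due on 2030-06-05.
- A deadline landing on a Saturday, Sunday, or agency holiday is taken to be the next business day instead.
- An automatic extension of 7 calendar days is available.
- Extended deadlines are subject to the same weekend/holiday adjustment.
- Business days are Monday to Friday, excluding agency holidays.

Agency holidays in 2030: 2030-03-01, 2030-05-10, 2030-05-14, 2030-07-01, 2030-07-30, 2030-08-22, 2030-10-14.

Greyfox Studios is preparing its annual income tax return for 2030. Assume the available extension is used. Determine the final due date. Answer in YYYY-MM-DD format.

2030-06-12

The statutory due date is 2030-06-05.
2030-06-05 (Wednesday) is already a business day.
Add the 7 calendar-day extension to 2030-06-05: 2030-06-12.
2030-06-12 (Wednesday) is already a business day.
So the filing is due 2030-06-12.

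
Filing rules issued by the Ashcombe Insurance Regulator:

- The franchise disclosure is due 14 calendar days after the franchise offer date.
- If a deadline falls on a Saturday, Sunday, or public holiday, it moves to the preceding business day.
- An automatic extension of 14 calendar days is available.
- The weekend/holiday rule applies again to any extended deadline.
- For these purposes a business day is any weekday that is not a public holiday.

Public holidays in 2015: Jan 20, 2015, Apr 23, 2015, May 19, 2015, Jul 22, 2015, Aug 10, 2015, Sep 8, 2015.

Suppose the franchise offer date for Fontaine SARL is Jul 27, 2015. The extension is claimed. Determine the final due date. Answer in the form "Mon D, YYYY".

Aug 21, 2015

From Jul 27, 2015, 14 calendar days later is Aug 10, 2015.
Aug 10, 2015 is a listed holiday, so it moves to the preceding business day, Aug 7, 2015 (Friday).
With the 14-day extension, Aug 7, 2015 becomes Aug 21, 2015.
Aug 21, 2015 falls on a Friday, which is a business day, so no adjustment is needed.
Deadline: Aug 21, 2015.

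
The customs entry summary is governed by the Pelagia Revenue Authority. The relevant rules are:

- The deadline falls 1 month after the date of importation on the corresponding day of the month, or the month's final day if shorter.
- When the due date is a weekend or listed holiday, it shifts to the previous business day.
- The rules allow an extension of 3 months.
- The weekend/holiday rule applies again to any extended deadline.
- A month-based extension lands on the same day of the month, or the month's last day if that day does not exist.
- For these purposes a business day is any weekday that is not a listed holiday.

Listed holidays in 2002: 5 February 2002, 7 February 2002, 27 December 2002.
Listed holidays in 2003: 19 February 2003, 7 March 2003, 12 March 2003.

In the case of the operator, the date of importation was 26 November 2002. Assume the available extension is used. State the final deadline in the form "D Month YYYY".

1 month after 26 November 2002, on the same day of the month, is 26 December 2002.
Since 26 December 2002 is a Thursday and not a holiday, the date is unchanged.
Applying the 3 months extension: 3 months after 26 December 2002 is 26 March 2003.
26 March 2003 falls on a Wednesday, which is a business day, so no adjustment is needed.
Final deadline: 26 March 2003.

26 March 2003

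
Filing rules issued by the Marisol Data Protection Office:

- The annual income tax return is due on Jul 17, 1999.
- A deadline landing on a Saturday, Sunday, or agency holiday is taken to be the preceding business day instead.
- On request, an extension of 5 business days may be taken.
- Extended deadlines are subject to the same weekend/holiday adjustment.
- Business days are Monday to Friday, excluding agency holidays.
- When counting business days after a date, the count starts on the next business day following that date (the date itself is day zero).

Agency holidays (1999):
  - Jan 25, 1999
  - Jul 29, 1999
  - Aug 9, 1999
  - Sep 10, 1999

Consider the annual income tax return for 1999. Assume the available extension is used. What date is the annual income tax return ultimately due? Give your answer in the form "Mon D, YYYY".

The statutory due date is Jul 17, 1999.
Jul 17, 1999 falls on a Saturday. Rolling to the preceding business day gives Jul 16, 1999, a Friday.
Applying the 5-business-day extension: 5 business days after Jul 16, 1999 is Jul 23, 1999.
Since Jul 23, 1999 is a Friday and not a holiday, the date is unchanged.
Final deadline: Jul 23, 1999.

Jul 23, 1999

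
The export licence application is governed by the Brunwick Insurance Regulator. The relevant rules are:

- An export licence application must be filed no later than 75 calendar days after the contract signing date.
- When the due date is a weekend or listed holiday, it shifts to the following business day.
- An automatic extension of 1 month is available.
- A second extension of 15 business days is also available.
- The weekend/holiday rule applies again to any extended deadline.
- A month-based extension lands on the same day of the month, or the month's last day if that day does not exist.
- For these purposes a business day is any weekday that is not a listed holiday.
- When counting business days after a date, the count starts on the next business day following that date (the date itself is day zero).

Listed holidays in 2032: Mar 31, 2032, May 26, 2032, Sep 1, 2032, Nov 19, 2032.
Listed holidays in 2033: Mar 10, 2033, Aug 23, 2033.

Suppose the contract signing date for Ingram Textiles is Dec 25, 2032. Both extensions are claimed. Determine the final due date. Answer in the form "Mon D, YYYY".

75 calendar days after Dec 25, 2032 is Mar 10, 2033.
Because Mar 10, 2033 is a listed holiday, the deadline becomes Mar 11, 2033 (Friday).
Applying the 1 month extension: 1 month after Mar 11, 2033 is Apr 11, 2033.
Apr 11, 2033 (Monday) is already a business day.
Counting 15 further business days from Apr 11, 2033 reaches May 2, 2033.
May 2, 2033 (Monday) is already a business day.
Deadline: May 2, 2033.

May 2, 2033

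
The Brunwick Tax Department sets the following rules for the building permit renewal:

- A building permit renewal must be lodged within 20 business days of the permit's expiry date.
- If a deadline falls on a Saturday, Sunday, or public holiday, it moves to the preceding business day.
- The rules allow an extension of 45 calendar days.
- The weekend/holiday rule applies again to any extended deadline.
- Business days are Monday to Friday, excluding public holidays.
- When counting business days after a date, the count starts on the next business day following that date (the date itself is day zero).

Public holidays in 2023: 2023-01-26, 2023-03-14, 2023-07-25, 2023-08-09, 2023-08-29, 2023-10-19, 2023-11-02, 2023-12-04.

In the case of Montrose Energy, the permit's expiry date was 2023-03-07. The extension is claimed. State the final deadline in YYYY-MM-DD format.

2023-05-19

Counting 20 business days after 2023-03-07 (skipping weekends and listed holidays) reaches 2023-04-05.
2023-04-05 falls on a Wednesday, which is a business day, so no adjustment is needed.
The 45-calendar-day extension moves the deadline from 2023-04-05 to 2023-05-20.
2023-05-20 falls on a Saturday. Rolling to the preceding business day gives 2023-05-19, a Friday.
The final due date is 2023-05-19.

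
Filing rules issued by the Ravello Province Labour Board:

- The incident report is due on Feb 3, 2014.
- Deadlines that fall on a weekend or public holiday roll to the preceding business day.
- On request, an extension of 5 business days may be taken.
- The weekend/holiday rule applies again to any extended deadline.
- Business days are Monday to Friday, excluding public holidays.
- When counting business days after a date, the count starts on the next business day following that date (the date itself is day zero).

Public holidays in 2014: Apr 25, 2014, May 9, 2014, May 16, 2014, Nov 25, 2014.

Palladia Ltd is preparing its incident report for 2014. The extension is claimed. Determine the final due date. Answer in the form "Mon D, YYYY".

The stated deadline is Feb 3, 2014.
Feb 3, 2014 (Monday) is already a business day.
Counting 5 further business days from Feb 3, 2014 reaches Feb 10, 2014.
Feb 10, 2014 falls on a Monday, which is a business day, so no adjustment is needed.
So the filing is due Feb 10, 2014.

Feb 10, 2014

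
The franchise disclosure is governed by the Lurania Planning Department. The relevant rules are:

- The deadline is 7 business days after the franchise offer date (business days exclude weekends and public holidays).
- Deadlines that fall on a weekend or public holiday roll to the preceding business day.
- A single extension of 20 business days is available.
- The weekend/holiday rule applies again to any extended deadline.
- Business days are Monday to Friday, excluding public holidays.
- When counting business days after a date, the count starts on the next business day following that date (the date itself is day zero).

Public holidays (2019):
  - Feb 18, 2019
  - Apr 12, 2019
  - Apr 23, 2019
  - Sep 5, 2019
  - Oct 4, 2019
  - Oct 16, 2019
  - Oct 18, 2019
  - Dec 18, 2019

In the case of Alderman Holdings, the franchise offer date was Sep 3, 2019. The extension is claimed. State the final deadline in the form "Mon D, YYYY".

7 business days after Sep 3, 2019, excluding weekends and holidays, is Sep 13, 2019.
Since Sep 13, 2019 is a Friday and not a holiday, the date is unchanged.
Applying the 20-business-day extension: 20 business days after Sep 13, 2019 is Oct 14, 2019.
Oct 14, 2019 falls on a Monday, which is a business day, so no adjustment is needed.
Deadline: Oct 14, 2019.

Oct 14, 2019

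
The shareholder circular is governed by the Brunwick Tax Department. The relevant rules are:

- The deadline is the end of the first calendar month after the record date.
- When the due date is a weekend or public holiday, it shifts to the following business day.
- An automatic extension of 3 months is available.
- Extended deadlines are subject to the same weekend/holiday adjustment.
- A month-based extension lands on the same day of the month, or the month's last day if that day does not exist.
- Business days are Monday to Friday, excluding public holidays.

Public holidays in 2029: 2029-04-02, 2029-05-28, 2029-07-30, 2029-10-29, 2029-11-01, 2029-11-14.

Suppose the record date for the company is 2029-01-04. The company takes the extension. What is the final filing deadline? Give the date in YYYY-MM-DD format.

2029-05-29

1 month after 2029-01-04 is February 2029; that month ends on 2029-02-28.
2029-02-28 falls on a Wednesday, which is a business day, so no adjustment is needed.
Add 3 months to 2029-02-28: 2029-05-28.
Because 2029-05-28 is a listed holiday, the deadline becomes 2029-05-29 (Tuesday).
So the filing is due 2029-05-29.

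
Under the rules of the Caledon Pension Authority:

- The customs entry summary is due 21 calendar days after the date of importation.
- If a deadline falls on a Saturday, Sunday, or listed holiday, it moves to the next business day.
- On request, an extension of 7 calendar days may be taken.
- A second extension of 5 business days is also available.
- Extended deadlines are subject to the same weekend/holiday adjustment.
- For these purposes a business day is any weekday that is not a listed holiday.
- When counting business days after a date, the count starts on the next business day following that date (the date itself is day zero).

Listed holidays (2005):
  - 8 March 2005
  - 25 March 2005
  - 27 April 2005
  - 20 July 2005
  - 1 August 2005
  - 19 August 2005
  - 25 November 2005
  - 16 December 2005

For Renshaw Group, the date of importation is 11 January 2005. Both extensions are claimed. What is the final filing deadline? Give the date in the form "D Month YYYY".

15 February 2005

21 calendar days after 11 January 2005 is 1 February 2005.
1 February 2005 (Tuesday) is already a business day.
With the 7-day extension, 1 February 2005 becomes 8 February 2005.
Since 8 February 2005 is a Tuesday and not a holiday, the date is unchanged.
Counting 5 further business days from 8 February 2005 reaches 15 February 2005.
15 February 2005 (Tuesday) is already a business day.
Deadline: 15 February 2005.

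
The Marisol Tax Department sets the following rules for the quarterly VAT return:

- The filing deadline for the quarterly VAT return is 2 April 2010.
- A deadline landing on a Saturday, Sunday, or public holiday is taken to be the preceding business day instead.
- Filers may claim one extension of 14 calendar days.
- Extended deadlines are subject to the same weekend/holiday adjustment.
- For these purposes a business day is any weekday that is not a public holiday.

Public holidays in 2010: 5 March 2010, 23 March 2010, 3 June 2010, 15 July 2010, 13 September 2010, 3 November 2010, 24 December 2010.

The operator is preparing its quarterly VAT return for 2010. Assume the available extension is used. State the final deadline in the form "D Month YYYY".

Start from the fixed due date, 2 April 2010.
2 April 2010 falls on a Friday, which is a business day, so no adjustment is needed.
Add the 14 calendar-day extension to 2 April 2010: 16 April 2010.
Since 16 April 2010 is a Friday and not a holiday, the date is unchanged.
Deadline: 16 April 2010.

16 April 2010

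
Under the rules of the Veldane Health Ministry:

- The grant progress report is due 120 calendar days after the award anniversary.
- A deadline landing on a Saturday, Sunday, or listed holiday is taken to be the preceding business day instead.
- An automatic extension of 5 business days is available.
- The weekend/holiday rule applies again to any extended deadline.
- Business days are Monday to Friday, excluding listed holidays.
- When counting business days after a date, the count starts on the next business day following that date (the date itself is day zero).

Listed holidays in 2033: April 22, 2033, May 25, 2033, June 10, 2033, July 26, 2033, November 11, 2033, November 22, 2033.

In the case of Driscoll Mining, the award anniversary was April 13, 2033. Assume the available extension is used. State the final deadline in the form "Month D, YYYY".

August 18, 2033

120 calendar days after April 13, 2033 is August 11, 2033.
August 11, 2033 is a Thursday and not a listed holiday, so it stands.
The 5-business-day extension runs from August 11, 2033 to August 18, 2033.
August 18, 2033 is a Thursday and not a listed holiday, so it stands.
Deadline: August 18, 2033.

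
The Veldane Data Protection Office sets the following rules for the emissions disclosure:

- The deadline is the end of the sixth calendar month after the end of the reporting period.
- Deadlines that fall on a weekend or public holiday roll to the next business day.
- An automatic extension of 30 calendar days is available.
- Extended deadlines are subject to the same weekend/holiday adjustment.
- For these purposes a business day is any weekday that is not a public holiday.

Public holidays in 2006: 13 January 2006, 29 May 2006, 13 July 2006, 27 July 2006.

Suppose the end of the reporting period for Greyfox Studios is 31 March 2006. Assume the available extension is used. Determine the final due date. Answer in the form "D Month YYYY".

1 November 2006

6 months after 31 March 2006 falls in September 2006; the last day of that month is 30 September 2006.
Because 30 September 2006 is a Saturday, the deadline becomes 2 October 2006 (Monday).
Add the 30 calendar-day extension to 2 October 2006: 1 November 2006.
1 November 2006 is a Wednesday and not a listed holiday, so it stands.
So the filing is due 1 November 2006.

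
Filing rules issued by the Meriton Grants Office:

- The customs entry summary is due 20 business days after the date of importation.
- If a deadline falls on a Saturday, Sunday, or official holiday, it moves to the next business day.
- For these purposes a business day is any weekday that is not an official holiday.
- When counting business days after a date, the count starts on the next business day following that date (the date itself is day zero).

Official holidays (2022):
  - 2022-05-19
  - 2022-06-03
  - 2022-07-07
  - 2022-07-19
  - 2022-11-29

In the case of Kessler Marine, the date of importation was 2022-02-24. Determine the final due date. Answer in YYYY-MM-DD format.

2022-03-24

Starting the day after 2022-02-24 and counting 20 business days lands on 2022-03-24.
2022-03-24 (Thursday) is already a business day.
So the filing is due 2022-03-24.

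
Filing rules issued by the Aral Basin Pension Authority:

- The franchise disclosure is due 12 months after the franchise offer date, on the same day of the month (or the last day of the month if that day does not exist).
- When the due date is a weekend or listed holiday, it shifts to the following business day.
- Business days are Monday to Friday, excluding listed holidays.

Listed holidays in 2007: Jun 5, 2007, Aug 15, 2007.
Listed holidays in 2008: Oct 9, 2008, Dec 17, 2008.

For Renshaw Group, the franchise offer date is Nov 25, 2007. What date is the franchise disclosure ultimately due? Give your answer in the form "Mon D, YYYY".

Nov 25, 2008

Moving 12 months forward from Nov 25, 2007 on the corresponding day gives Nov 25, 2008.
Since Nov 25, 2008 is a Tuesday and not a holiday, the date is unchanged.
The final due date is Nov 25, 2008.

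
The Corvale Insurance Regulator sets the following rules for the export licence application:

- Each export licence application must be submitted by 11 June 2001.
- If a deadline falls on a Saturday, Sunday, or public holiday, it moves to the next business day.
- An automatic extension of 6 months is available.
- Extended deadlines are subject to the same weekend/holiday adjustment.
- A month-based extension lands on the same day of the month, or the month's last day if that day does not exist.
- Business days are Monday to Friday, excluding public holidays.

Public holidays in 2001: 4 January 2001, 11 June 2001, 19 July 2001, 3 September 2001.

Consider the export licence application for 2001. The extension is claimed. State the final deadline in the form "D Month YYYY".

The stated deadline is 11 June 2001.
11 June 2001 is a listed holiday; the next business day is 12 June 2001 (Tuesday).
Add 6 months to 12 June 2001: 12 December 2001.
12 December 2001 (Wednesday) is already a business day.
Deadline: 12 December 2001.

12 December 2001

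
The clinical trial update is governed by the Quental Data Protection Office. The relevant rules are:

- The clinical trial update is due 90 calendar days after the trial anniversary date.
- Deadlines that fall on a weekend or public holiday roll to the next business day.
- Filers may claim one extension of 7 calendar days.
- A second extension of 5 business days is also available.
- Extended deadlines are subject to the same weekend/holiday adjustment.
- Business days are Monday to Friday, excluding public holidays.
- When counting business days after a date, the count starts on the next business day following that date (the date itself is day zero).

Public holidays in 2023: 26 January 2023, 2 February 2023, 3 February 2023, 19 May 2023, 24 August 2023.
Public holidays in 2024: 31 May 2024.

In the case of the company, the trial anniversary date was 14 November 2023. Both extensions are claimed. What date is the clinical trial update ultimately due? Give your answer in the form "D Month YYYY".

26 February 2024

Adding 90 calendar days to 14 November 2023 gives 12 February 2024.
12 February 2024 is a Monday and not a listed holiday, so it stands.
With the 7-day extension, 12 February 2024 becomes 19 February 2024.
19 February 2024 falls on a Monday, which is a business day, so no adjustment is needed.
The 5-business-day extension runs from 19 February 2024 to 26 February 2024.
26 February 2024 is a Monday and not a listed holiday, so it stands.
So the filing is due 26 February 2024.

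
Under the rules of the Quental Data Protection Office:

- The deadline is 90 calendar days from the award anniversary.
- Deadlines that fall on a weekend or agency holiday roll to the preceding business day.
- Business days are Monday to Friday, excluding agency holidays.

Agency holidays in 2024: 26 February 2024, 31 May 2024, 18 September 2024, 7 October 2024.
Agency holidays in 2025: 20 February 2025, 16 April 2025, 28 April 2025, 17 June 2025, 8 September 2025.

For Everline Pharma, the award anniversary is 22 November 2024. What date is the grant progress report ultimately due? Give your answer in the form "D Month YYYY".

19 February 2025

90 calendar days after 22 November 2024 is 20 February 2025.
20 February 2025 is a listed holiday; the preceding business day is 19 February 2025 (Wednesday).
The final due date is 19 February 2025.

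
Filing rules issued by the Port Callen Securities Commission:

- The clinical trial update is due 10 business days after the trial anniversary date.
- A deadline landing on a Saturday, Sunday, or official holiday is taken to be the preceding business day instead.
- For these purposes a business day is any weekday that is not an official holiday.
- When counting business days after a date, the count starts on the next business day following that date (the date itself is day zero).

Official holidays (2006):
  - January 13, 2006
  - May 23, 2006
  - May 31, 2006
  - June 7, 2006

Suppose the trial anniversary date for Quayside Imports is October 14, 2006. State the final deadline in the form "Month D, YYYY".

October 27, 2006

Counting 10 business days after October 14, 2006 (skipping weekends and listed holidays) reaches October 27, 2006.
Since October 27, 2006 is a Friday and not a holiday, the date is unchanged.
Deadline: October 27, 2006.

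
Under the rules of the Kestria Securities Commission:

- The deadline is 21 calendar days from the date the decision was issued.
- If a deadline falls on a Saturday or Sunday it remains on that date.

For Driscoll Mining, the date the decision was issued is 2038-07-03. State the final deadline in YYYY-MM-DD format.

2038-07-24

Trigger date 2038-07-03 + 21 calendar days = 2038-07-24.
2038-07-24 is a Saturday; no weekend or holiday adjustment applies.
Final deadline: 2038-07-24.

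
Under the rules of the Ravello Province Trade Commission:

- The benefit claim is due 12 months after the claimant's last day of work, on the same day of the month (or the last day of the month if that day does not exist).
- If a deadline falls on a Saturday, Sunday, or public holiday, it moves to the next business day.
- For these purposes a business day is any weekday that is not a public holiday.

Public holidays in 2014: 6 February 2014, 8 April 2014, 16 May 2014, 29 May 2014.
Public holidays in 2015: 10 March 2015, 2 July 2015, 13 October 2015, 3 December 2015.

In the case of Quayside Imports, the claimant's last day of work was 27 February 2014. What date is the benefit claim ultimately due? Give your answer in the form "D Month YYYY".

12 months after 27 February 2014, on the same day of the month, is 27 February 2015.
Since 27 February 2015 is a Friday and not a holiday, the date is unchanged.
So the filing is due 27 February 2015.

27 February 2015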